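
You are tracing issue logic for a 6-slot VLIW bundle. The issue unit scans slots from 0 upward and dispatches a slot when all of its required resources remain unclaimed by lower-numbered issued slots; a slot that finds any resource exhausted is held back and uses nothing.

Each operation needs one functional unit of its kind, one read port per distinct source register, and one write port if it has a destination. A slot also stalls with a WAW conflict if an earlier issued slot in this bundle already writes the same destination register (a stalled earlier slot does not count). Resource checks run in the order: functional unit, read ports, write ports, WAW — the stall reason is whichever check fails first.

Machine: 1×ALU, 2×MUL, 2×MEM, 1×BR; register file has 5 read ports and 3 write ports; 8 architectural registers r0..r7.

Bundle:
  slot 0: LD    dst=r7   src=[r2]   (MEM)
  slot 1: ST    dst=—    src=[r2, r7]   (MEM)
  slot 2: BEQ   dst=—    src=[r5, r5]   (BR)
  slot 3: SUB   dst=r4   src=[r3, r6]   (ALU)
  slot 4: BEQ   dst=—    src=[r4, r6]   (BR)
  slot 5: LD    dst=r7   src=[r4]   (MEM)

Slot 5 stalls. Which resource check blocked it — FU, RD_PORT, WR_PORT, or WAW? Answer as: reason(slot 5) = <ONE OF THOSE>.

slot 0 (MEM): ISSUE — free A1,Mu2,Ld1,B1 rp4 wp2
slot 1 (MEM): ISSUE — free A1,Mu2,Ld0,B1 rp2 wp2
slot 2 (BR): ISSUE — free A1,Mu2,Ld0,B0 rp1 wp2
slot 3 (ALU): stall RD_PORT — free A1,Mu2,Ld0,B0 rp1 wp2
slot 4 (BR): stall FU — free A1,Mu2,Ld0,B0 rp1 wp2
slot 5 (MEM): stall FU — free A1,Mu2,Ld0,B0 rp1 wp2

reason(slot 5) = FU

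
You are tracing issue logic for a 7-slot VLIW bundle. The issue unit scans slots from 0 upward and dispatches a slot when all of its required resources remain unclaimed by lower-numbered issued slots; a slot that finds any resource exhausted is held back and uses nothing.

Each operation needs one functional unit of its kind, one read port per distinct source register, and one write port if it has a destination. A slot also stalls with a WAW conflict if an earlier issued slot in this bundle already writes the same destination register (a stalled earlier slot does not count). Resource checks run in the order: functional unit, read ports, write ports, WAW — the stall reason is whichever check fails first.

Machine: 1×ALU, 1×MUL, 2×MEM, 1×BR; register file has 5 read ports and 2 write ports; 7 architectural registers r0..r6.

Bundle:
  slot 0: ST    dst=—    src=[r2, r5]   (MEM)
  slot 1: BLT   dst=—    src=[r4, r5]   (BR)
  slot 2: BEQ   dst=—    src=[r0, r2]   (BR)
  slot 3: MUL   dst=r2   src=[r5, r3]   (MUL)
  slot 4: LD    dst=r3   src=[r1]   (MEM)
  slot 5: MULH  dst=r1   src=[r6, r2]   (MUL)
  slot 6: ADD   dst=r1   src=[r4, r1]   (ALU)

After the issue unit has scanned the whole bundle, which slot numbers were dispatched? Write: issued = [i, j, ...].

slot 0 (MEM): ISSUE — free A1,Mu1,Ld1,B1 rp3 wp2
slot 1 (BR): ISSUE — free A1,Mu1,Ld1,B0 rp1 wp2
slot 2 (BR): stall FU — free A1,Mu1,Ld1,B0 rp1 wp2
slot 3 (MUL): stall RD_PORT — free A1,Mu1,Ld1,B0 rp1 wp2
slot 4 (MEM): ISSUE — free A1,Mu1,Ld0,B0 rp0 wp1
slot 5 (MUL): stall RD_PORT — free A1,Mu1,Ld0,B0 rp0 wp1
slot 6 (ALU): stall RD_PORT — free A1,Mu1,Ld0,B0 rp0 wp1

issued = [0, 1, 4]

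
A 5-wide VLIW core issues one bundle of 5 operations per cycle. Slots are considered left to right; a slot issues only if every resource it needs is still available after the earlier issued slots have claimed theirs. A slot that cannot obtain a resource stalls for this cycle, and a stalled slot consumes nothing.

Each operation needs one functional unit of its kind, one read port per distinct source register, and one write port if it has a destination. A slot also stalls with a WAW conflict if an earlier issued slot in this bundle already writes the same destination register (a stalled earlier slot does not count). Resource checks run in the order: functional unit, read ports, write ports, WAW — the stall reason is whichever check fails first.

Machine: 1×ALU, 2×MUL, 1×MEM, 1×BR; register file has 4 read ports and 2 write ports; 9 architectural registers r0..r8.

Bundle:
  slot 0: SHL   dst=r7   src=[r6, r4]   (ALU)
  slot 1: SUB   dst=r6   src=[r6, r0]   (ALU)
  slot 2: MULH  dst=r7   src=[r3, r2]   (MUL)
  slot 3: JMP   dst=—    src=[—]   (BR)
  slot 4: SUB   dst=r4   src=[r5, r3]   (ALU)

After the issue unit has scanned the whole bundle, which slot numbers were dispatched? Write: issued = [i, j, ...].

slot 0 (ALU): ISSUE — free A0,Mu2,Ld1,B1 rp2 wp1
slot 1 (ALU): stall FU — free A0,Mu2,Ld1,B1 rp2 wp1
slot 2 (MUL): stall WAW — free A0,Mu2,Ld1,B1 rp2 wp1
slot 3 (BR): ISSUE — free A0,Mu2,Ld1,B0 rp2 wp1
slot 4 (ALU): stall FU — free A0,Mu2,Ld1,B0 rp2 wp1

issued = [0, 3]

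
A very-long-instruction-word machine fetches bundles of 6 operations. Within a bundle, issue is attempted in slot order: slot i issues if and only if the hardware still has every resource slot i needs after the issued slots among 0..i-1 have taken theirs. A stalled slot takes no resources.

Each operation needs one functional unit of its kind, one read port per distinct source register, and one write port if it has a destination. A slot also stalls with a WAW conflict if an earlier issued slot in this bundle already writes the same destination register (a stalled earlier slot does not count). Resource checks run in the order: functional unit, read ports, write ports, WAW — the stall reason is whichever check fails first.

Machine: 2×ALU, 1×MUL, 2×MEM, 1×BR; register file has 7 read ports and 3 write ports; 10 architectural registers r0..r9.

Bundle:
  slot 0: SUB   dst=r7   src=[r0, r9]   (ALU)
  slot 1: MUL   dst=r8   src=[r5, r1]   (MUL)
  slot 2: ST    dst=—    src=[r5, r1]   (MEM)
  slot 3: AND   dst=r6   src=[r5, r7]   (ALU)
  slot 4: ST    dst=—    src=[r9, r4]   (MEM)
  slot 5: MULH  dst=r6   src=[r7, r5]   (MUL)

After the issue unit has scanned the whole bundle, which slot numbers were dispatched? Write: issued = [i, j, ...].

issued = [0, 1, 2]

  0. ALU→r7 ⇒ go  {1A/1Mu/2Ld/1B | 5r 2w}
  1. MUL→r8 ⇒ go  {1A/0Mu/2Ld/1B | 3r 1w}
  2. MEM ⇒ go  {1A/0Mu/1Ld/1B | 1r 1w}
  3. ALU→r6 ⇒ no(RD_PORT)  {1A/0Mu/1Ld/1B | 1r 1w}
  4. MEM ⇒ no(RD_PORT)  {1A/0Mu/1Ld/1B | 1r 1w}
  5. MUL→r6 ⇒ no(FU)  {1A/0Mu/1Ld/1B | 1r 1w}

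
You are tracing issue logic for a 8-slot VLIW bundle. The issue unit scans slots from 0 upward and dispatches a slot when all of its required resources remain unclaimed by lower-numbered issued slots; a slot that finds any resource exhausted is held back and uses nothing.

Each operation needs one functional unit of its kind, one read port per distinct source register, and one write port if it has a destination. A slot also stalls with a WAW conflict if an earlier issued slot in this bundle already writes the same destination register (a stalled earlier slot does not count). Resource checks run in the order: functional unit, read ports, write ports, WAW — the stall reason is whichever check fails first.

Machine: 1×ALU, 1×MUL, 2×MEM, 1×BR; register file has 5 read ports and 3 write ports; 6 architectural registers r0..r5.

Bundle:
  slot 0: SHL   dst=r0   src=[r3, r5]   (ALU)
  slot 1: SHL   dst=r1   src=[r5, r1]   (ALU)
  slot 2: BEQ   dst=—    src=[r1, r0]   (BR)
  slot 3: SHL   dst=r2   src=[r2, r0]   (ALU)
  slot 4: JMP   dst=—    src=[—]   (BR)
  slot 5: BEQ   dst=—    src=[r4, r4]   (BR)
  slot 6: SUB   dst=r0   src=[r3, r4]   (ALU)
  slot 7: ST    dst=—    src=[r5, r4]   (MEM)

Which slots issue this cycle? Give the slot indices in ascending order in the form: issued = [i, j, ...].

issued = [0, 2]

[0] ALU needs rd=2 wr=1: ok; after: ALU=0 MUL=1 MEM=2 BR=1, R=3, W=2
[1] ALU needs rd=2 wr=1: FU; after: ALU=0 MUL=1 MEM=2 BR=1, R=3, W=2
[2] BR needs rd=2 wr=0: ok; after: ALU=0 MUL=1 MEM=2 BR=0, R=1, W=2
[3] ALU needs rd=2 wr=1: FU; after: ALU=0 MUL=1 MEM=2 BR=0, R=1, W=2
[4] BR needs rd=0 wr=0: FU; after: ALU=0 MUL=1 MEM=2 BR=0, R=1, W=2
[5] BR needs rd=1 wr=0: FU; after: ALU=0 MUL=1 MEM=2 BR=0, R=1, W=2
[6] ALU needs rd=2 wr=1: FU; after: ALU=0 MUL=1 MEM=2 BR=0, R=1, W=2
[7] MEM needs rd=2 wr=0: RD_PORT; after: ALU=0 MUL=1 MEM=2 BR=0, R=1, W=2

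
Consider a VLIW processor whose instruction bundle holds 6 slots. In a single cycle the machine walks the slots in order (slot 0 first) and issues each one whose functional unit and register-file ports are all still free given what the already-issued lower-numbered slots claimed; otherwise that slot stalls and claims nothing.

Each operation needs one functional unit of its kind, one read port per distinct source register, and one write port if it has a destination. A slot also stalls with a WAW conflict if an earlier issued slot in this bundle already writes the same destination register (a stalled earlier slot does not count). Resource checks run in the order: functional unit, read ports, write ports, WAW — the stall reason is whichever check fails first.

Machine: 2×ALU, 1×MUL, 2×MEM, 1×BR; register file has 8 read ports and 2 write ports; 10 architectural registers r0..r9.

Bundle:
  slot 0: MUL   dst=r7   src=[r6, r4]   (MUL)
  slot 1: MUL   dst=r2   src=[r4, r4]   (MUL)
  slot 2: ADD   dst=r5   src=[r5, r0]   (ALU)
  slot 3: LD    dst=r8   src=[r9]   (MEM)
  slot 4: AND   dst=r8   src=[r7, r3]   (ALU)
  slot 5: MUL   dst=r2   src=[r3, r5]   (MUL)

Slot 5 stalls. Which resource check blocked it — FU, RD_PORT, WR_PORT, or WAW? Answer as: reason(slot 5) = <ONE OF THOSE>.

(0) want 1×MUL +2rd +1wr — yes → AL2|MU0|ME2|BR1|rd6|wr1
(1) want 1×MUL +1rd +1wr — FU → AL2|MU0|ME2|BR1|rd6|wr1
(2) want 1×ALU +2rd +1wr — yes → AL1|MU0|ME2|BR1|rd4|wr0
(3) want 1×MEM +1rd +1wr — WR_PORT → AL1|MU0|ME2|BR1|rd4|wr0
(4) want 1×ALU +2rd +1wr — WR_PORT → AL1|MU0|ME2|BR1|rd4|wr0
(5) want 1×MUL +2rd +1wr — FU → AL1|MU0|ME2|BR1|rd4|wr0

reason(slot 5) = FU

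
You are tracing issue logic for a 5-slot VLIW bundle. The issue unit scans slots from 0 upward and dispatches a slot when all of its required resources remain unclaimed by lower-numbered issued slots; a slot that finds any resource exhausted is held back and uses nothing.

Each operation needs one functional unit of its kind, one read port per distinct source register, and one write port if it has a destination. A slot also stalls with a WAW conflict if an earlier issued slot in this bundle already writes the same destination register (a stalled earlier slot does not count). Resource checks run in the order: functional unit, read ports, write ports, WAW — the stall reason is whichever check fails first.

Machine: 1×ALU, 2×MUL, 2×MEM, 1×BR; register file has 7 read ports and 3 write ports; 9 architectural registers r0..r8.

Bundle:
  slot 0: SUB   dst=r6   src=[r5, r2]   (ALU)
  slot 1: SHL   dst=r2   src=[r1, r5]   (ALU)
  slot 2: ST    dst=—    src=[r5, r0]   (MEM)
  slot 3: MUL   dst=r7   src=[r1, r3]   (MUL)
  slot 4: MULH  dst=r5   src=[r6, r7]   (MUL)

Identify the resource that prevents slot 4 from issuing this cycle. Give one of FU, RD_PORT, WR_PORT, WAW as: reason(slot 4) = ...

#0 ALU src=r5,r2 dispatched  <A:0 Mu:2 Ld:2 B:1 rd:5 wr:2>
#1 ALU src=r1,r5 held:FU  <A:0 Mu:2 Ld:2 B:1 rd:5 wr:2>
#2 MEM src=r5,r0 dispatched  <A:0 Mu:2 Ld:1 B:1 rd:3 wr:2>
#3 MUL src=r1,r3 dispatched  <A:0 Mu:1 Ld:1 B:1 rd:1 wr:1>
#4 MUL src=r6,r7 held:RD_PORT  <A:0 Mu:1 Ld:1 B:1 rd:1 wr:1>

reason(slot 4) = RD_PORT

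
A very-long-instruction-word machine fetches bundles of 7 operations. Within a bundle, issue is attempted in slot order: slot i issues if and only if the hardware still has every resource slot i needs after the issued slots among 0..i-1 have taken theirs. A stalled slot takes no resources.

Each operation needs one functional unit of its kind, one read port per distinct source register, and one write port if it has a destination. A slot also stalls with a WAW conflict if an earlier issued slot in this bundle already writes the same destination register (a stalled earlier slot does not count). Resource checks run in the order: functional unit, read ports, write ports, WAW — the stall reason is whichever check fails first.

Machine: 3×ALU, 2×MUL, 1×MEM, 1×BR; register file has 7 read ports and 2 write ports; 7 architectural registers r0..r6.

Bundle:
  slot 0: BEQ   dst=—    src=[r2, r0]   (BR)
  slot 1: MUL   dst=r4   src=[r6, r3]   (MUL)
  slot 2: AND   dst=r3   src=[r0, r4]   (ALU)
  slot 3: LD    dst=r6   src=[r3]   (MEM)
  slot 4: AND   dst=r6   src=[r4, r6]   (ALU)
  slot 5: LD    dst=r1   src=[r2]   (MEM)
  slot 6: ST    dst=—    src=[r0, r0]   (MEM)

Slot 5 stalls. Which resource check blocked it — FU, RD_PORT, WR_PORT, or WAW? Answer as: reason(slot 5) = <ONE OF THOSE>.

[0] BR needs rd=2 wr=0: ok; after: ALU=3 MUL=2 MEM=1 BR=0, R=5, W=2
[1] MUL needs rd=2 wr=1: ok; after: ALU=3 MUL=1 MEM=1 BR=0, R=3, W=1
[2] ALU needs rd=2 wr=1: ok; after: ALU=2 MUL=1 MEM=1 BR=0, R=1, W=0
[3] MEM needs rd=1 wr=1: WR_PORT; after: ALU=2 MUL=1 MEM=1 BR=0, R=1, W=0
[4] ALU needs rd=2 wr=1: RD_PORT; after: ALU=2 MUL=1 MEM=1 BR=0, R=1, W=0
[5] MEM needs rd=1 wr=1: WR_PORT; after: ALU=2 MUL=1 MEM=1 BR=0, R=1, W=0
[6] MEM needs rd=1 wr=0: ok; after: ALU=2 MUL=1 MEM=0 BR=0, R=0, W=0

reason(slot 5) = WR_PORT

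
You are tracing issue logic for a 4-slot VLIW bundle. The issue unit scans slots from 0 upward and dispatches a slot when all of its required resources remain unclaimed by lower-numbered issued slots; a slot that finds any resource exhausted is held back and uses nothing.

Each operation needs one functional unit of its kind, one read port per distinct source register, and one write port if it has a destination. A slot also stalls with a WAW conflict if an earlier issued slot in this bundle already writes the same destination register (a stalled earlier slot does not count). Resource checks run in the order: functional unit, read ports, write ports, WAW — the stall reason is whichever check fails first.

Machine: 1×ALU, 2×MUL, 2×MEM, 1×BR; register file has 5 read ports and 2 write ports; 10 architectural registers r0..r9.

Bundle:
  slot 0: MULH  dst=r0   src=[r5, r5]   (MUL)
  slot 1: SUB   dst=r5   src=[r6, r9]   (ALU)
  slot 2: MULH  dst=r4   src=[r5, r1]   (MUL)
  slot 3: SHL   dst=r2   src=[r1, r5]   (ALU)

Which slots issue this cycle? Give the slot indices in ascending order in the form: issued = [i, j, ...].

  0. MUL→r0 ⇒ go  {1A/1Mu/2Ld/1B | 4r 1w}
  1. ALU→r5 ⇒ go  {0A/1Mu/2Ld/1B | 2r 0w}
  2. MUL→r4 ⇒ no(WR_PORT)  {0A/1Mu/2Ld/1B | 2r 0w}
  3. ALU→r2 ⇒ no(FU)  {0A/1Mu/2Ld/1B | 2r 0w}

issued = [0, 1]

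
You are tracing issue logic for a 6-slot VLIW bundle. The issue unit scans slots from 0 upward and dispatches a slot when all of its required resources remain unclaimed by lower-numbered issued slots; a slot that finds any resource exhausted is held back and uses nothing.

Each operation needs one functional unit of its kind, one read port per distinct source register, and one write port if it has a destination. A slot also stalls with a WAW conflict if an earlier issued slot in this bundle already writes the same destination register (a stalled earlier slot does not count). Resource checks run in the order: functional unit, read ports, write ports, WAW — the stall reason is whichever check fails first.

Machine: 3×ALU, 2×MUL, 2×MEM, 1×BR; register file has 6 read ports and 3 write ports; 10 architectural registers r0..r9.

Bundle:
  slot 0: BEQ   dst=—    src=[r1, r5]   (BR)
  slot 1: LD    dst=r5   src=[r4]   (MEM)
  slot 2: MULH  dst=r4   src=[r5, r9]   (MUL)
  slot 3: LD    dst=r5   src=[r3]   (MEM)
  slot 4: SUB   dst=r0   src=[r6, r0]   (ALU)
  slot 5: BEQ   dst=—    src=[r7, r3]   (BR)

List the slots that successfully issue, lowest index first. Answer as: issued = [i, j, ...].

issued = [0, 1, 2]

#0 BR src=r1,r5 dispatched  <A:3 Mu:2 Ld:2 B:0 rd:4 wr:3>
#1 MEM src=r4 dispatched  <A:3 Mu:2 Ld:1 B:0 rd:3 wr:2>
#2 MUL src=r5,r9 dispatched  <A:3 Mu:1 Ld:1 B:0 rd:1 wr:1>
#3 MEM src=r3 held:WAW  <A:3 Mu:1 Ld:1 B:0 rd:1 wr:1>
#4 ALU src=r6,r0 held:RD_PORT  <A:3 Mu:1 Ld:1 B:0 rd:1 wr:1>
#5 BR src=r7,r3 held:FU  <A:3 Mu:1 Ld:1 B:0 rd:1 wr:1>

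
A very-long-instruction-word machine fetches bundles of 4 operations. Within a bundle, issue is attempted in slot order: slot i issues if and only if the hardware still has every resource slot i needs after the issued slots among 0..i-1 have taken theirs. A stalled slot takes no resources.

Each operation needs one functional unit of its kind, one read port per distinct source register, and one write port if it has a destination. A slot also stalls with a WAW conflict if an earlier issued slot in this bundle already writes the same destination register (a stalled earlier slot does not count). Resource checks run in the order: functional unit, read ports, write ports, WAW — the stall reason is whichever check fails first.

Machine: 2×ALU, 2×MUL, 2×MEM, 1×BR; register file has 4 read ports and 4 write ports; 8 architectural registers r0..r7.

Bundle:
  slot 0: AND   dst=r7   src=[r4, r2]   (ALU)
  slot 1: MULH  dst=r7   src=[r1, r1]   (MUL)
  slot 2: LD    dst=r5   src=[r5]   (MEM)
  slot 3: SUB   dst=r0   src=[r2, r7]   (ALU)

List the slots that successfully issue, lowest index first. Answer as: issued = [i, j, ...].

  0. ALU→r7 ⇒ go  {1A/2Mu/2Ld/1B | 2r 3w}
  1. MUL→r7 ⇒ no(WAW)  {1A/2Mu/2Ld/1B | 2r 3w}
  2. MEM→r5 ⇒ go  {1A/2Mu/1Ld/1B | 1r 2w}
  3. ALU→r0 ⇒ no(RD_PORT)  {1A/2Mu/1Ld/1B | 1r 2w}

issued = [0, 2]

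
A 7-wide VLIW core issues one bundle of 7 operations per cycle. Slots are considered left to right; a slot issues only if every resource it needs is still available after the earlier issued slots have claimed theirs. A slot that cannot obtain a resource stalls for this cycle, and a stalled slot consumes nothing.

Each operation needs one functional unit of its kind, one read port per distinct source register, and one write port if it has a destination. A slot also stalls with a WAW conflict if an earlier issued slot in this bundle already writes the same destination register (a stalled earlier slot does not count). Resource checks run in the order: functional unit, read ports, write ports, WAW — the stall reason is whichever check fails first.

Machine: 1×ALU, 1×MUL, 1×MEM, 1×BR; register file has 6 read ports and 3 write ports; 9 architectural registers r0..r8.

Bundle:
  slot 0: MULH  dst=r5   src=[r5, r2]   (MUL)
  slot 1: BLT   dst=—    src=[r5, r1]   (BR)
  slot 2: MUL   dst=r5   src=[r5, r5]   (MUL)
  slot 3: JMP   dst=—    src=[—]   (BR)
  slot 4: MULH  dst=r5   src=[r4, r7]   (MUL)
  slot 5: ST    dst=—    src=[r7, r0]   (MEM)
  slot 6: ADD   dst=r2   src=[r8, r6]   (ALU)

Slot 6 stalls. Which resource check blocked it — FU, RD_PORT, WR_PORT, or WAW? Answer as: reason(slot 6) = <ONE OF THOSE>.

reason(slot 6) = RD_PORT

#0 MUL src=r5,r2 dispatched  <A:1 Mu:0 Ld:1 B:1 rd:4 wr:2>
#1 BR src=r5,r1 dispatched  <A:1 Mu:0 Ld:1 B:0 rd:2 wr:2>
#2 MUL src=r5,r5 held:FU  <A:1 Mu:0 Ld:1 B:0 rd:2 wr:2>
#3 BR src=- held:FU  <A:1 Mu:0 Ld:1 B:0 rd:2 wr:2>
#4 MUL src=r4,r7 held:FU  <A:1 Mu:0 Ld:1 B:0 rd:2 wr:2>
#5 MEM src=r7,r0 dispatched  <A:1 Mu:0 Ld:0 B:0 rd:0 wr:2>
#6 ALU src=r8,r6 held:RD_PORT  <A:1 Mu:0 Ld:0 B:0 rd:0 wr:2>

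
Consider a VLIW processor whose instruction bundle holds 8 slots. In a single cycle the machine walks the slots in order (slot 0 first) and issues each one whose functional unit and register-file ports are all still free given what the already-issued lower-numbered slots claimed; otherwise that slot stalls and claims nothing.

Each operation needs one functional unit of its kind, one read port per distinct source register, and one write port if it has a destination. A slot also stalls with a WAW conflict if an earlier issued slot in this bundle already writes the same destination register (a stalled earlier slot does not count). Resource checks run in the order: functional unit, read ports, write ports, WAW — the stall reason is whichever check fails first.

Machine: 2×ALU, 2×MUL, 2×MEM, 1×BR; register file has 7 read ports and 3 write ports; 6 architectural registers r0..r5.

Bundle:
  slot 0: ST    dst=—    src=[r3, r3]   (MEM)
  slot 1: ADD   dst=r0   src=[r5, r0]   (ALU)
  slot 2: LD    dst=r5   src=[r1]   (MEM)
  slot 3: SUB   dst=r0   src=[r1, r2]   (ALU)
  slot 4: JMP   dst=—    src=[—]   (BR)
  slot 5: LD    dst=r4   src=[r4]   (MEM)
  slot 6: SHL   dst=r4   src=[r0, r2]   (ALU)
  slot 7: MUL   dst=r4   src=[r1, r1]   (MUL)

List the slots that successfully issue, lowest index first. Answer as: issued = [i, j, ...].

issued = [0, 1, 2, 4, 6]

[0] MEM needs rd=1 wr=0: ok; after: ALU=2 MUL=2 MEM=1 BR=1, R=6, W=3
[1] ALU needs rd=2 wr=1: ok; after: ALU=1 MUL=2 MEM=1 BR=1, R=4, W=2
[2] MEM needs rd=1 wr=1: ok; after: ALU=1 MUL=2 MEM=0 BR=1, R=3, W=1
[3] ALU needs rd=2 wr=1: WAW; after: ALU=1 MUL=2 MEM=0 BR=1, R=3, W=1
[4] BR needs rd=0 wr=0: ok; after: ALU=1 MUL=2 MEM=0 BR=0, R=3, W=1
[5] MEM needs rd=1 wr=1: FU; after: ALU=1 MUL=2 MEM=0 BR=0, R=3, W=1
[6] ALU needs rd=2 wr=1: ok; after: ALU=0 MUL=2 MEM=0 BR=0, R=1, W=0
[7] MUL needs rd=1 wr=1: WR_PORT; after: ALU=0 MUL=2 MEM=0 BR=0, R=1, W=0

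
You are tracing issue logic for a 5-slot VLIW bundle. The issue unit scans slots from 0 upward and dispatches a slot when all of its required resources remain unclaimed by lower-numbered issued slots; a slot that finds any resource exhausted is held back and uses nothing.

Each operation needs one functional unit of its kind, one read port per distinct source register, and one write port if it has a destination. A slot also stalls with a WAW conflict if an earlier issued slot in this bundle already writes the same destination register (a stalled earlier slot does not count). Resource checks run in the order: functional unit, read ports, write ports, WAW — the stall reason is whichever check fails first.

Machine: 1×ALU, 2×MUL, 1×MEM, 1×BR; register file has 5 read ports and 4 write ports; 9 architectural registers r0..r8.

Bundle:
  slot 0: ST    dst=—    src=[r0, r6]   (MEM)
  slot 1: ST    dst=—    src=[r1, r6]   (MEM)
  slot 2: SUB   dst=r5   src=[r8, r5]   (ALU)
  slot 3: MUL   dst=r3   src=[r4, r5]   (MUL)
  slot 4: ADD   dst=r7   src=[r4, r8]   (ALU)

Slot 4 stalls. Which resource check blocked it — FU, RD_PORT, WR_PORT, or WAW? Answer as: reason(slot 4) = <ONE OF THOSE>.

reason(slot 4) = FU

(0) want 1×MEM +2rd +0wr — yes → AL1|MU2|ME0|BR1|rd3|wr4
(1) want 1×MEM +2rd +0wr — FU → AL1|MU2|ME0|BR1|rd3|wr4
(2) want 1×ALU +2rd +1wr — yes → AL0|MU2|ME0|BR1|rd1|wr3
(3) want 1×MUL +2rd +1wr — RD_PORT → AL0|MU2|ME0|BR1|rd1|wr3
(4) want 1×ALU +2rd +1wr — FU → AL0|MU2|ME0|BR1|rd1|wr3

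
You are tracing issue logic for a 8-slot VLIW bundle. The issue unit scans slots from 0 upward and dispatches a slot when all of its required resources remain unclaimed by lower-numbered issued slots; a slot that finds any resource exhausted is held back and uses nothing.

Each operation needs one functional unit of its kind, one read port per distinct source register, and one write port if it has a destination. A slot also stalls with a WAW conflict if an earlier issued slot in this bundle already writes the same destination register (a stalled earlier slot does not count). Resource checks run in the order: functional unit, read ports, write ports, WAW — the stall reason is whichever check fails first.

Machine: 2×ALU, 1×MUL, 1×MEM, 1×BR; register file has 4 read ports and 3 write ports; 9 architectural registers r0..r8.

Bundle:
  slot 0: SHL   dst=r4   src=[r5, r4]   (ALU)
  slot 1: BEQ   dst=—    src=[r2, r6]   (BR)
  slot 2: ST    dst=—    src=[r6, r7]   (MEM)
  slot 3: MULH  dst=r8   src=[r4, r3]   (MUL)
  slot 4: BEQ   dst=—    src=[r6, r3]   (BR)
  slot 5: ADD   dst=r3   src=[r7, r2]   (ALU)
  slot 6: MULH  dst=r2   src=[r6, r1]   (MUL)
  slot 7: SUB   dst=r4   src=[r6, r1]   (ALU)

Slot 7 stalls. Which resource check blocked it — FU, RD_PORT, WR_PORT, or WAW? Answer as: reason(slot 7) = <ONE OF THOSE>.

reason(slot 7) = RD_PORT

(0) want 1×ALU +2rd +1wr — yes → AL1|MU1|ME1|BR1|rd2|wr2
(1) want 1×BR +2rd +0wr — yes → AL1|MU1|ME1|BR0|rd0|wr2
(2) want 1×MEM +2rd +0wr — RD_PORT → AL1|MU1|ME1|BR0|rd0|wr2
(3) want 1×MUL +2rd +1wr — RD_PORT → AL1|MU1|ME1|BR0|rd0|wr2
(4) want 1×BR +2rd +0wr — FU → AL1|MU1|ME1|BR0|rd0|wr2
(5) want 1×ALU +2rd +1wr — RD_PORT → AL1|MU1|ME1|BR0|rd0|wr2
(6) want 1×MUL +2rd +1wr — RD_PORT → AL1|MU1|ME1|BR0|rd0|wr2
(7) want 1×ALU +2rd +1wr — RD_PORT → AL1|MU1|ME1|BR0|rd0|wr2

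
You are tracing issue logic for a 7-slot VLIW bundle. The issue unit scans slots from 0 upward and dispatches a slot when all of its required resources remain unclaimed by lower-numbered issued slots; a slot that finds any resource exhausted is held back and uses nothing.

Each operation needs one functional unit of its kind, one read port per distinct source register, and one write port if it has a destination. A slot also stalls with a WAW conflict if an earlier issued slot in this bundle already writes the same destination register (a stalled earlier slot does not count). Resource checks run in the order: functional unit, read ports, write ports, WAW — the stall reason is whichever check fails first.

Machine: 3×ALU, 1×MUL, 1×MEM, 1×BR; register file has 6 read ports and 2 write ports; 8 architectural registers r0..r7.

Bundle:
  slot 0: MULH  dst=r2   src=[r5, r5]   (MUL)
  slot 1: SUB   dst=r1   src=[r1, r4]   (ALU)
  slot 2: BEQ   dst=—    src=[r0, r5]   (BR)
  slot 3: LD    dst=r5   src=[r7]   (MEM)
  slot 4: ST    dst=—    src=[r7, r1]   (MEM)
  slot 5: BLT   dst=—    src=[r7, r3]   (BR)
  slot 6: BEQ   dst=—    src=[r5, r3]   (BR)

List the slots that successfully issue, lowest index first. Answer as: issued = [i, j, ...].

issued = [0, 1, 2]

#0 MUL src=r5,r5 dispatched  <A:3 Mu:0 Ld:1 B:1 rd:5 wr:1>
#1 ALU src=r1,r4 dispatched  <A:2 Mu:0 Ld:1 B:1 rd:3 wr:0>
#2 BR src=r0,r5 dispatched  <A:2 Mu:0 Ld:1 B:0 rd:1 wr:0>
#3 MEM src=r7 held:WR_PORT  <A:2 Mu:0 Ld:1 B:0 rd:1 wr:0>
#4 MEM src=r7,r1 held:RD_PORT  <A:2 Mu:0 Ld:1 B:0 rd:1 wr:0>
#5 BR src=r7,r3 held:FU  <A:2 Mu:0 Ld:1 B:0 rd:1 wr:0>
#6 BR src=r5,r3 held:FU  <A:2 Mu:0 Ld:1 B:0 rd:1 wr:0>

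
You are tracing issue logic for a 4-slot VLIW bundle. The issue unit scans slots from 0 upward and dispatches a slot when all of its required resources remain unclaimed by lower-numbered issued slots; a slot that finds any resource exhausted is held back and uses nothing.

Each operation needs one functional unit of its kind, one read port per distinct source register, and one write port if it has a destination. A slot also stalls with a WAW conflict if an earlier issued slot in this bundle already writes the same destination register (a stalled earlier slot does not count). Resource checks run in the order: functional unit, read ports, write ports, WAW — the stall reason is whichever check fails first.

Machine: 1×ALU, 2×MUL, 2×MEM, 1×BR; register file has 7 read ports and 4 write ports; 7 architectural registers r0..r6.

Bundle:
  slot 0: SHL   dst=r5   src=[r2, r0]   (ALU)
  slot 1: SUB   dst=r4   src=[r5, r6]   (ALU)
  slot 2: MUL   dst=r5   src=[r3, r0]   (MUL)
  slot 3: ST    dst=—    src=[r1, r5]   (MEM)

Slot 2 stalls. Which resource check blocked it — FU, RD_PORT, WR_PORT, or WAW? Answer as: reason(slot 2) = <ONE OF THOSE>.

(0) want 1×ALU +2rd +1wr — yes → AL0|MU2|ME2|BR1|rd5|wr3
(1) want 1×ALU +2rd +1wr — FU → AL0|MU2|ME2|BR1|rd5|wr3
(2) want 1×MUL +2rd +1wr — WAW → AL0|MU2|ME2|BR1|rd5|wr3
(3) want 1×MEM +2rd +0wr — yes → AL0|MU2|ME1|BR1|rd3|wr3

reason(slot 2) = WAW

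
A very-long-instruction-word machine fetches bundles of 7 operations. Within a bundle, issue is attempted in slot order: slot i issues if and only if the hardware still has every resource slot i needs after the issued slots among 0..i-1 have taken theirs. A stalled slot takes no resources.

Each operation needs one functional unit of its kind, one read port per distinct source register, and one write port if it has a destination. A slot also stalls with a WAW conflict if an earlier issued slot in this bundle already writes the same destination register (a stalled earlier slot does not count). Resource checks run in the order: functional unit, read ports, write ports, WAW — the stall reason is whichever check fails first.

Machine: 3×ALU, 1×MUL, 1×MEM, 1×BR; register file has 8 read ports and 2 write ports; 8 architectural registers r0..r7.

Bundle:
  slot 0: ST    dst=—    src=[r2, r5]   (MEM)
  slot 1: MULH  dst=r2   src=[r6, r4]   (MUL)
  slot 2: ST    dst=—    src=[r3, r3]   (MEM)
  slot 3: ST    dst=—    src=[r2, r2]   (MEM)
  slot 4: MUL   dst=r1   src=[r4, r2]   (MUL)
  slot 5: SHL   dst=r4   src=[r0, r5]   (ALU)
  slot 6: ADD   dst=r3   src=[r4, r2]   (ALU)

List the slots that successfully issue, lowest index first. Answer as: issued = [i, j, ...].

(0) want 1×MEM +2rd +0wr — yes → AL3|MU1|ME0|BR1|rd6|wr2
(1) want 1×MUL +2rd +1wr — yes → AL3|MU0|ME0|BR1|rd4|wr1
(2) want 1×MEM +1rd +0wr — FU → AL3|MU0|ME0|BR1|rd4|wr1
(3) want 1×MEM +1rd +0wr — FU → AL3|MU0|ME0|BR1|rd4|wr1
(4) want 1×MUL +2rd +1wr — FU → AL3|MU0|ME0|BR1|rd4|wr1
(5) want 1×ALU +2rd +1wr — yes → AL2|MU0|ME0|BR1|rd2|wr0
(6) want 1×ALU +2rd +1wr — WR_PORT → AL2|MU0|ME0|BR1|rd2|wr0

issued = [0, 1, 5]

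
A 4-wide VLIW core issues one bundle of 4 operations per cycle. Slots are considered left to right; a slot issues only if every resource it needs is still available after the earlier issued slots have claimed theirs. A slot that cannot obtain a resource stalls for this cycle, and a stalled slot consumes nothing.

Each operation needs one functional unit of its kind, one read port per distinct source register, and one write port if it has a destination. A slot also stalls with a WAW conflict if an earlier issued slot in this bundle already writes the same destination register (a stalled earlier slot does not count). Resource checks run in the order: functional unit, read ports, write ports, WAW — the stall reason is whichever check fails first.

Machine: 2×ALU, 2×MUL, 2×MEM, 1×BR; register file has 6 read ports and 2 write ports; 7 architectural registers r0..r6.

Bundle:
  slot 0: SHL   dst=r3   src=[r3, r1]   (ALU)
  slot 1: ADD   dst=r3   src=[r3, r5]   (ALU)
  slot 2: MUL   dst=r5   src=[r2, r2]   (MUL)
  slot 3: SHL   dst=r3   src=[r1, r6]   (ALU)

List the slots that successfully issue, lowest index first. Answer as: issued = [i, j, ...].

slot 0 (ALU): ISSUE — free A1,Mu2,Ld2,B1 rp4 wp1
slot 1 (ALU): stall WAW — free A1,Mu2,Ld2,B1 rp4 wp1
slot 2 (MUL): ISSUE — free A1,Mu1,Ld2,B1 rp3 wp0
slot 3 (ALU): stall WR_PORT — free A1,Mu1,Ld2,B1 rp3 wp0

issued = [0, 2]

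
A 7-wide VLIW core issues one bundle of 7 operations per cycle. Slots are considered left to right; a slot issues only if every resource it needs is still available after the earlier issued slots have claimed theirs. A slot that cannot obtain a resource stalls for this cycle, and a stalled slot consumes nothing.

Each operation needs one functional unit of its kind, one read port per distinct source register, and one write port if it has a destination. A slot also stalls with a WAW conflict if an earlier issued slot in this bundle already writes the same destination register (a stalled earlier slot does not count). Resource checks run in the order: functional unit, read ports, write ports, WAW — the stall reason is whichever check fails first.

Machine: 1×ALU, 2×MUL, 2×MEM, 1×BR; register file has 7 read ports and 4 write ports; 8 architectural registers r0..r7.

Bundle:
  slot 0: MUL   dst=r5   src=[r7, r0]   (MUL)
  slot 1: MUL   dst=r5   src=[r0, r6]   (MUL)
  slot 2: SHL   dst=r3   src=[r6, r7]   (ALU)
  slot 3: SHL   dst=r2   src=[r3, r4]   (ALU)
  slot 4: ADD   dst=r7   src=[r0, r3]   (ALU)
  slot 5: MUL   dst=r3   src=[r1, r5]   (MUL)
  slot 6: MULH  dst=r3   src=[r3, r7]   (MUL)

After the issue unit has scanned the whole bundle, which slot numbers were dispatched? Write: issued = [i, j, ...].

issued = [0, 2]

[0] MUL needs rd=2 wr=1: ok; after: ALU=1 MUL=1 MEM=2 BR=1, R=5, W=3
[1] MUL needs rd=2 wr=1: WAW; after: ALU=1 MUL=1 MEM=2 BR=1, R=5, W=3
[2] ALU needs rd=2 wr=1: ok; after: ALU=0 MUL=1 MEM=2 BR=1, R=3, W=2
[3] ALU needs rd=2 wr=1: FU; after: ALU=0 MUL=1 MEM=2 BR=1, R=3, W=2
[4] ALU needs rd=2 wr=1: FU; after: ALU=0 MUL=1 MEM=2 BR=1, R=3, W=2
[5] MUL needs rd=2 wr=1: WAW; after: ALU=0 MUL=1 MEM=2 BR=1, R=3, W=2
[6] MUL needs rd=2 wr=1: WAW; after: ALU=0 MUL=1 MEM=2 BR=1, R=3, W=2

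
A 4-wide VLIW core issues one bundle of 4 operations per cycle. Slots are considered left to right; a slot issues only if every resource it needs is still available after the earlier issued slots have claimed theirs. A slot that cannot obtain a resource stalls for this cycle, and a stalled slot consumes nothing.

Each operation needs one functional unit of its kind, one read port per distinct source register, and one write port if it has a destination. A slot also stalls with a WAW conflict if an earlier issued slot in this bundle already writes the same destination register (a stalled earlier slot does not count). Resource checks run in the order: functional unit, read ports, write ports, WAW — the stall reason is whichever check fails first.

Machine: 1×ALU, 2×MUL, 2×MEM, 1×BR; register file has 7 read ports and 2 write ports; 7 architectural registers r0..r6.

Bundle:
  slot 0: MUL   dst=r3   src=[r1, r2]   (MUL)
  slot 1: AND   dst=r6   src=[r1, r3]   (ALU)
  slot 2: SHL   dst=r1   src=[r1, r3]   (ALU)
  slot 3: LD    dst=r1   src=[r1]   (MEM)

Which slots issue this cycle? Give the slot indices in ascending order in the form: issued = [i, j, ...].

#0 MUL src=r1,r2 dispatched  <A:1 Mu:1 Ld:2 B:1 rd:5 wr:1>
#1 ALU src=r1,r3 dispatched  <A:0 Mu:1 Ld:2 B:1 rd:3 wr:0>
#2 ALU src=r1,r3 held:FU  <A:0 Mu:1 Ld:2 B:1 rd:3 wr:0>
#3 MEM src=r1 held:WR_PORT  <A:0 Mu:1 Ld:2 B:1 rd:3 wr:0>

issued = [0, 1]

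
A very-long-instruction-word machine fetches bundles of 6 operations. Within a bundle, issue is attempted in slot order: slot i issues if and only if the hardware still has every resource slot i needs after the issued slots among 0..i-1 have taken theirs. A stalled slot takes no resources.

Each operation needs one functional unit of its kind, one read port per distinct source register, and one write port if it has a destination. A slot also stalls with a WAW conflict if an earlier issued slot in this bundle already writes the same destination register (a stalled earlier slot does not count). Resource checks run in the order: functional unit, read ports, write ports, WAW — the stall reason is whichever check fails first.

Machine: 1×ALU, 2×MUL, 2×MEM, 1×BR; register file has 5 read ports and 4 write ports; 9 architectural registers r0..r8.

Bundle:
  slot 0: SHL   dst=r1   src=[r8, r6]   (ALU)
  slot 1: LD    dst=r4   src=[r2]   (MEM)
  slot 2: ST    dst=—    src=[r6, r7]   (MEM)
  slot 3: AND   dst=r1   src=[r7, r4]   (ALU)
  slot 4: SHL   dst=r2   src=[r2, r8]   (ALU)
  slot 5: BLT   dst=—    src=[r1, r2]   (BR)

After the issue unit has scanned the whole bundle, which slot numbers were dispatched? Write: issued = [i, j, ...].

issued = [0, 1, 2]

  0. ALU→r1 ⇒ go  {0A/2Mu/2Ld/1B | 3r 3w}
  1. MEM→r4 ⇒ go  {0A/2Mu/1Ld/1B | 2r 2w}
  2. MEM ⇒ go  {0A/2Mu/0Ld/1B | 0r 2w}
  3. ALU→r1 ⇒ no(FU)  {0A/2Mu/0Ld/1B | 0r 2w}
  4. ALU→r2 ⇒ no(FU)  {0A/2Mu/0Ld/1B | 0r 2w}
  5. BR ⇒ no(RD_PORT)  {0A/2Mu/0Ld/1B | 0r 2w}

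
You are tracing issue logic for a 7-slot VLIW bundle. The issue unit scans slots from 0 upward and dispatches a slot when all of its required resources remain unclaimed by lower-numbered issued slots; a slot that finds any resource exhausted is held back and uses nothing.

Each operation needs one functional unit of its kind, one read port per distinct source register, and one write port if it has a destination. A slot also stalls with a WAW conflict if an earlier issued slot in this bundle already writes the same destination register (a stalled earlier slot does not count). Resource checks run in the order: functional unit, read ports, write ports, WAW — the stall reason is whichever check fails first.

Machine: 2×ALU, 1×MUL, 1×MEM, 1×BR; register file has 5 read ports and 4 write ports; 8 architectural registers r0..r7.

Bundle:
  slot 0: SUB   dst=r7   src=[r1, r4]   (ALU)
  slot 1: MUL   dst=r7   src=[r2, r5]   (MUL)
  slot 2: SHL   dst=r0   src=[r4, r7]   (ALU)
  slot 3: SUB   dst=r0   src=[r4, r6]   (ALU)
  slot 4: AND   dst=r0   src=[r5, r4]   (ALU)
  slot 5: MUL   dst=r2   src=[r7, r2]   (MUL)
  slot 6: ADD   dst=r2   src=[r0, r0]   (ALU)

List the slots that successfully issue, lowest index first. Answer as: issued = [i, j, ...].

#0 ALU src=r1,r4 dispatched  <A:1 Mu:1 Ld:1 B:1 rd:3 wr:3>
#1 MUL src=r2,r5 held:WAW  <A:1 Mu:1 Ld:1 B:1 rd:3 wr:3>
#2 ALU src=r4,r7 dispatched  <A:0 Mu:1 Ld:1 B:1 rd:1 wr:2>
#3 ALU src=r4,r6 held:FU  <A:0 Mu:1 Ld:1 B:1 rd:1 wr:2>
#4 ALU src=r5,r4 held:FU  <A:0 Mu:1 Ld:1 B:1 rd:1 wr:2>
#5 MUL src=r7,r2 held:RD_PORT  <A:0 Mu:1 Ld:1 B:1 rd:1 wr:2>
#6 ALU src=r0,r0 held:FU  <A:0 Mu:1 Ld:1 B:1 rd:1 wr:2>

issued = [0, 2]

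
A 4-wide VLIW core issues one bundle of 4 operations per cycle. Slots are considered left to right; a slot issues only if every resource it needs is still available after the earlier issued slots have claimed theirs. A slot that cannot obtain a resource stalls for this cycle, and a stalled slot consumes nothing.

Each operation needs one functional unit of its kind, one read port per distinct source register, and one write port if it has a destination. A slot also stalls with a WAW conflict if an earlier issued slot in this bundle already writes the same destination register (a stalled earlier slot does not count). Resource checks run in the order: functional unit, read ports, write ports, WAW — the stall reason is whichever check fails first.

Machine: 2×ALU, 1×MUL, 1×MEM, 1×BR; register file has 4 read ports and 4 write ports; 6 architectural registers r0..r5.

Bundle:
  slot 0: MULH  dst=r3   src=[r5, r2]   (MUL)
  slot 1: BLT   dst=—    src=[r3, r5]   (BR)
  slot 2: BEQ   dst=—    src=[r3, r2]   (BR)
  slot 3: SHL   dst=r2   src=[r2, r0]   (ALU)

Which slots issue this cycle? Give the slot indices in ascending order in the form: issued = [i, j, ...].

issued = [0, 1]

#0 MUL src=r5,r2 dispatched  <A:2 Mu:0 Ld:1 B:1 rd:2 wr:3>
#1 BR src=r3,r5 dispatched  <A:2 Mu:0 Ld:1 B:0 rd:0 wr:3>
#2 BR src=r3,r2 held:FU  <A:2 Mu:0 Ld:1 B:0 rd:0 wr:3>
#3 ALU src=r2,r0 held:RD_PORT  <A:2 Mu:0 Ld:1 B:0 rd:0 wr:3>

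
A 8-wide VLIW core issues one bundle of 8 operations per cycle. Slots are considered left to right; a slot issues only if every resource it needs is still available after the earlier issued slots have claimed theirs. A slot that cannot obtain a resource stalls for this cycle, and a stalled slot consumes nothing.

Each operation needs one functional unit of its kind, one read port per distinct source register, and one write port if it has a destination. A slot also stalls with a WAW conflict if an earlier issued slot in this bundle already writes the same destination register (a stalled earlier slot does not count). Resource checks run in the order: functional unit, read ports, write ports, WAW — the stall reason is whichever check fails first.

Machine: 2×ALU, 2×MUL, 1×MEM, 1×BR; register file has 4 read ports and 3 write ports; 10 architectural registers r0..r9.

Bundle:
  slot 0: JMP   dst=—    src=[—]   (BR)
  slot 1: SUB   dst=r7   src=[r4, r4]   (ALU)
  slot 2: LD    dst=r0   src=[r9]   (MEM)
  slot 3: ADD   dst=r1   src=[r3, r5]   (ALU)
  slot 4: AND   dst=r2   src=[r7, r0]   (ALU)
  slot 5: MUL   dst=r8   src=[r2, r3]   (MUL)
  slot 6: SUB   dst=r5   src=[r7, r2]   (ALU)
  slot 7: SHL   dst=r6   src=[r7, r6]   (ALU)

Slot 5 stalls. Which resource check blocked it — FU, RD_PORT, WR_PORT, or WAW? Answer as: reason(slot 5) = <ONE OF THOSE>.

[0] BR needs rd=0 wr=0: ok; after: ALU=2 MUL=2 MEM=1 BR=0, R=4, W=3
[1] ALU needs rd=1 wr=1: ok; after: ALU=1 MUL=2 MEM=1 BR=0, R=3, W=2
[2] MEM needs rd=1 wr=1: ok; after: ALU=1 MUL=2 MEM=0 BR=0, R=2, W=1
[3] ALU needs rd=2 wr=1: ok; after: ALU=0 MUL=2 MEM=0 BR=0, R=0, W=0
[4] ALU needs rd=2 wr=1: FU; after: ALU=0 MUL=2 MEM=0 BR=0, R=0, W=0
[5] MUL needs rd=2 wr=1: RD_PORT; after: ALU=0 MUL=2 MEM=0 BR=0, R=0, W=0
[6] ALU needs rd=2 wr=1: FU; after: ALU=0 MUL=2 MEM=0 BR=0, R=0, W=0
[7] ALU needs rd=2 wr=1: FU; after: ALU=0 MUL=2 MEM=0 BR=0, R=0, W=0

reason(slot 5) = RD_PORT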